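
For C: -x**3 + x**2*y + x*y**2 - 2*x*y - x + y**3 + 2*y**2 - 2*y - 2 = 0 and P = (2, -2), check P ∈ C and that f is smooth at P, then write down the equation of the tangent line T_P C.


Tangent line at P: -13*x - 6*y + 14 = 0.

Step 1: f(2, -2) = 0, so P lies on C.
Step 2: partial derivatives
  f_x(x, y) = -3*x**2 + 2*x*y + y**2 - 2*y - 1, f_y(x, y) = x**2 + 2*x*y - 2*x + 3*y**2 + 4*y - 2.
  f_x(P) = -13, f_y(P) = -6 (gradient nonzero, so P is smooth).
Step 3: tangent line at P: -13·(x − 2) + -6·(y − -2) = 0.
Expanding: -13*x - 6*y + 14 = 0.


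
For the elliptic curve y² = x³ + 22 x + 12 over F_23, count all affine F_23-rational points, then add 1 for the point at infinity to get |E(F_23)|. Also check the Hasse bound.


Affine points = {(0, 9), (0, 14), (1, 9), (1, 14), (2, 8), (2, 15), (3, 6), (3, 17), (4, 7), (4, 16), (7, 7), (7, 16), (10, 6), (10, 17), (12, 7), (12, 16), (17, 3), (17, 20), (21, 11), (21, 12), (22, 9), (22, 14)}; affine count = 22; |E(F_23)| = 23.

Discriminant check: Δ ∝ 4a³ + 27b² = 4·22³ + 27·12² = 4·10648 + 27·144 ≡ 20 (mod 23). Nonzero ⇒ E is nonsingular.
For each x ∈ F_23, compute rhs = x³ + 22·x + 12 mod 23, then count y ∈ F_23 with y² ≡ rhs.
  x = 0: rhs = 12, matching y values: 9, 14 (2 points).
  x = 1: rhs = 12, matching y values: 9, 14 (2 points).
  x = 2: rhs = 18, matching y values: 8, 15 (2 points).
  x = 3: rhs = 13, matching y values: 6, 17 (2 points).
  x = 4: rhs = 3, matching y values: 7, 16 (2 points).
  x = 5: rhs = 17, matching y values: none (0 points).
  x = 6: rhs = 15, matching y values: none (0 points).
  x = 7: rhs = 3, matching y values: 7, 16 (2 points).
  x = 8: rhs = 10, matching y values: none (0 points).
  x = 9: rhs = 19, matching y values: none (0 points).
  x = 10: rhs = 13, matching y values: 6, 17 (2 points).
  x = 11: rhs = 21, matching y values: none (0 points).
  x = 12: rhs = 3, matching y values: 7, 16 (2 points).
  x = 13: rhs = 11, matching y values: none (0 points).
  x = 14: rhs = 5, matching y values: none (0 points).
  x = 15: rhs = 14, matching y values: none (0 points).
  x = 16: rhs = 21, matching y values: none (0 points).
  x = 17: rhs = 9, matching y values: 3, 20 (2 points).
  x = 18: rhs = 7, matching y values: none (0 points).
  x = 19: rhs = 21, matching y values: none (0 points).
  x = 20: rhs = 11, matching y values: none (0 points).
  x = 21: rhs = 6, matching y values: 11, 12 (2 points).
  x = 22: rhs = 12, matching y values: 9, 14 (2 points).
Total affine count: 22.
Full point count |E(F_23)| = 22 + 1 = 23.
Hasse bound: |23 − (23+1)| = |-1| = 1 ≤ 2√23 ≈ 9.5917 ✓.


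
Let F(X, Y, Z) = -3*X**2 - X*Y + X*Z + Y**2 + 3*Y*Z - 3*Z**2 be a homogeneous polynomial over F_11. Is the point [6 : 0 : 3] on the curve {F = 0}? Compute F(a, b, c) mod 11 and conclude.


F(6,0,3) ≡ 4 (mod 11); P is NOT on the curve.

Evaluate F(6, 0, 3) term-by-term (mod 11).
  -3*X**2 ↦ -3·36·1·1 = -108
  -X*Y ↦ -1·6·0·1 = 0
  X*Z ↦ 1·6·1·3 = 18
  Y**2 ↦ 1·1·0·1 = 0
  3*Y*Z ↦ 3·1·0·3 = 0
  -3*Z**2 ↦ -3·1·1·9 = -27
Sum: F(6, 0, 3) = (-108) + (0) + (18) + (0) + (0) + (-27) = -117.
Reducing mod 11: -117 ≡ 4 (mod 11).
Since F(a, b, c) ≡ 4 ≠ 0 (mod 11), P does NOT lie on the curve.


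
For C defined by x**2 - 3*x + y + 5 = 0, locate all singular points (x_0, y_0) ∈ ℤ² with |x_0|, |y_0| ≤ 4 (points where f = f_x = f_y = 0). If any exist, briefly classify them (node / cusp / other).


No singular points in the scanned grid; C is smooth there.

Compute partial derivatives:
  f_x = 2*x - 3.
  f_y = 1.
f_y = 1 is a nonzero constant, so f_y never vanishes: no point (x, y) can satisfy f = f_x = f_y = 0. In particular no (x, y) ∈ {−4, ..., 4}² is singular; the curve is smooth.


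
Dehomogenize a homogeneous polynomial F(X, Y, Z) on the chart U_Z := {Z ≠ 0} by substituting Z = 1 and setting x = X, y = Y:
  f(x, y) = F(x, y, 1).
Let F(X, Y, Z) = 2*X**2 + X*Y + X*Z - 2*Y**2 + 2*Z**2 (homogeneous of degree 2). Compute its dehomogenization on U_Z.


f(x, y) = 2*x**2 + x*y + x - 2*y**2 + 2

On U_Z we set Z = 1. Each monomial c·X^i·Y^j·Z^k in F becomes c·x^i·y^j·1^k = c·x^i·y^j.
Substituting Z = 1: F(X, Y, 1) = 2*x**2 + x*y + x - 2*y**2 + 2.
Note: deg(f) ≤ deg(F) = 2; strict inequality happens when F is divisible by Z (lost terms).


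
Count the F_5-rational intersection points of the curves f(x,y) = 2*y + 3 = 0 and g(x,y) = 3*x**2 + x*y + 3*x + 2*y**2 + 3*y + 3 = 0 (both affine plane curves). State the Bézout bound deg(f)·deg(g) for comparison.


Common zeros: {(1, 1)}; count = 1; Bézout bound = 2.

deg(f) = 1, deg(g) = 2, so Bézout bound = 2.
Scan x ∈ F_5. For each x, list the y ∈ F_5 with f(x, y) ≡ 0 and those with g(x, y) ≡ 0 (mod 5); the common zeros in that column are the intersection.
  x = 0: f ≡ 0 at y ∈ {1}; g ≡ 0 at y ∈ {3}; common: ∅.
  x = 1: f ≡ 0 at y ∈ {1}; g ≡ 0 at y ∈ {1, 2}; common: {1}.
  x = 2: f ≡ 0 at y ∈ {1}; g ≡ 0 at y ∈ ∅; common: ∅.
  x = 3: f ≡ 0 at y ∈ {1}; g ≡ 0 at y ∈ {3, 4}; common: ∅.
  x = 4: f ≡ 0 at y ∈ {1}; g ≡ 0 at y ∈ {2}; common: ∅.
Collecting: common zeros = {(1, 1)}, so the count is 1.
Comparison with the Bézout bound: 1 ≤ 2 = deg(f)·deg(g), as expected for curves with no common component (the affine F_5-count falls short of the bound because intersections may lie at infinity, over extension fields, or carry multiplicity).


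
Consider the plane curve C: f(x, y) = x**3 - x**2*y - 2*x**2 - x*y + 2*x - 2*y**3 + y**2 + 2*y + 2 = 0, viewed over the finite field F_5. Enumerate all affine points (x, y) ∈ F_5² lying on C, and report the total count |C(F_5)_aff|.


Affine F_5-points: {(3, 2), (3, 4)}; count = 2.

For each of the 25 pairs (x, y) ∈ F_5², evaluate f(x, y) mod 5. Record the zeros.
  x = 0: [0↦2, 1↦3, 2↦4, 3↦3, 4↦3]  zeros at y ∈ ∅
  x = 1: [0↦3, 1↦2, 2↦1, 3↦3, 4↦1]  zeros at y ∈ ∅
  x = 2: [0↦1, 1↦1, 2↦1, 3↦4, 4↦3]  zeros at y ∈ ∅
  x = 3: [0↦2, 1↦1, 2↦0, 3↦2, 4↦0]  zeros at y ∈ {2, 4}
  x = 4: [0↦2, 1↦3, 2↦4, 3↦3, 4↦3]  zeros at y ∈ ∅
Collecting zeros: affine points = {(3, 2), (3, 4)}.
Total count |C(F_5)_aff| = 2.


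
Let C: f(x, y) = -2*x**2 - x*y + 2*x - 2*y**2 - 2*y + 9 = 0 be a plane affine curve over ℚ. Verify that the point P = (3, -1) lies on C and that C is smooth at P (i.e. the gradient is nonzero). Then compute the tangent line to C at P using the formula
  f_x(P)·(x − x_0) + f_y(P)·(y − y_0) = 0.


Tangent line at P: -9*x - y + 26 = 0.

Step 1: f(3, -1) = 0, so P lies on C.
Step 2: partial derivatives
  f_x(x, y) = -4*x - y + 2, f_y(x, y) = -x - 4*y - 2.
  f_x(P) = -9, f_y(P) = -1 (gradient nonzero, so P is smooth).
Step 3: tangent line at P: -9·(x − 3) + -1·(y − -1) = 0.
Expanding: -9*x - y + 26 = 0.


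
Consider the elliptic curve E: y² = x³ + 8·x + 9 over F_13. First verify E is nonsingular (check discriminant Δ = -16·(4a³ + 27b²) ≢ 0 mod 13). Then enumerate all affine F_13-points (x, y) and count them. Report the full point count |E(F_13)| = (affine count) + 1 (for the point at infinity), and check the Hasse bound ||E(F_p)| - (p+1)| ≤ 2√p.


Affine points = {(0, 3), (0, 10), (4, 1), (4, 12), (6, 0), (8, 0), (9, 2), (9, 11), (10, 6), (10, 7), (12, 0)}; affine count = 11; |E(F_13)| = 12.

Discriminant check: Δ ∝ 4a³ + 27b² = 4·8³ + 27·9² = 4·512 + 27·81 ≡ 10 (mod 13). Nonzero ⇒ E is nonsingular.
For each x ∈ F_13, compute rhs = x³ + 8·x + 9 mod 13, then count y ∈ F_13 with y² ≡ rhs.
  x = 0: rhs = 9, matching y values: 3, 10 (2 points).
  x = 1: rhs = 5, matching y values: none (0 points).
  x = 2: rhs = 7, matching y values: none (0 points).
  x = 3: rhs = 8, matching y values: none (0 points).
  x = 4: rhs = 1, matching y values: 1, 12 (2 points).
  x = 5: rhs = 5, matching y values: none (0 points).
  x = 6: rhs = 0, matching y values: 0 (1 points).
  x = 7: rhs = 5, matching y values: none (0 points).
  x = 8: rhs = 0, matching y values: 0 (1 points).
  x = 9: rhs = 4, matching y values: 2, 11 (2 points).
  x = 10: rhs = 10, matching y values: 6, 7 (2 points).
  x = 11: rhs = 11, matching y values: none (0 points).
  x = 12: rhs = 0, matching y values: 0 (1 points).
Total affine count: 11.
Full point count |E(F_13)| = 11 + 1 = 12.
Hasse bound: |12 − (13+1)| = |-2| = 2 ≤ 2√13 ≈ 7.2111 ✓.


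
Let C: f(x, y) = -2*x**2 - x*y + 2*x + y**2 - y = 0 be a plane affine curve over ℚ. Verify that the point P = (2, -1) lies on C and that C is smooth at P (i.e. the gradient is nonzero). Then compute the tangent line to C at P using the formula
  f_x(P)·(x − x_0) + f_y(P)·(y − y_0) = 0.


Tangent line at P: -5*x - 5*y + 5 = 0.

Step 1: f(2, -1) = 0, so P lies on C.
Step 2: partial derivatives
  f_x(x, y) = -4*x - y + 2, f_y(x, y) = -x + 2*y - 1.
  f_x(P) = -5, f_y(P) = -5 (gradient nonzero, so P is smooth).
Step 3: tangent line at P: -5·(x − 2) + -5·(y − -1) = 0.
Expanding: -5*x - 5*y + 5 = 0.


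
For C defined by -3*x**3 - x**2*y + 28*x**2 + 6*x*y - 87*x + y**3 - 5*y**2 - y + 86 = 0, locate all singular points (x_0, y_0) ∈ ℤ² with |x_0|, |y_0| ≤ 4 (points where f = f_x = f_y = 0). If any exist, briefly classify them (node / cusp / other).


Singular points: {(3, 2)}; classification: node.

Compute partial derivatives:
  f_x = -9*x**2 - 2*x*y + 56*x + 6*y - 87.
  f_y = -x**2 + 6*x + 3*y**2 - 10*y - 1.
Scan x_0 ∈ {−4, ..., 4}. For each x_0, f_y(x_0, y) is a polynomial in y; find its integer roots y ∈ {−4, ..., 4}, then test f_x and f at those candidates.
  x = -4: f_y(-4, y) = 3*y**2 - 10*y - 41; no integer root y with |y| ≤ 4.
  x = -3: f_y(-3, y) = 3*y**2 - 10*y - 28; no integer root y with |y| ≤ 4.
  x = -2: f_y(-2, y) = 3*y**2 - 10*y - 17; no integer root y with |y| ≤ 4.
  x = -1: f_y(-1, y) = 3*y**2 - 10*y - 8; vanishes at y ∈ {4}. (-1, 4): f_x = -120 ≠ 0.
  x = 0: f_y(0, y) = 3*y**2 - 10*y - 1; no integer root y with |y| ≤ 4.
  x = 1: f_y(1, y) = 3*y**2 - 10*y + 4; no integer root y with |y| ≤ 4.
  x = 2: f_y(2, y) = 3*y**2 - 10*y + 7; vanishes at y ∈ {1}. (2, 1): f_x = -9 ≠ 0.
  x = 3: f_y(3, y) = 3*y**2 - 10*y + 8; vanishes at y ∈ {2}. (3, 2): f_x = 0, f = 0 — SINGULAR.
  x = 4: f_y(4, y) = 3*y**2 - 10*y + 7; vanishes at y ∈ {1}. (4, 1): f_x = -9 ≠ 0.
Only singular point on the grid: (3, 2).
Classify: substitute x = 3 + u, y = 2 + v and expand: f = -3*u**3 - u**2*v - u**2 + v**3 + v**2.
No constant or linear terms (consistent with a singular point). Quadratic part: -u**2 + v**2. Cubic part: -3*u**3 - u**2*v + v**3.
The quadratic part v**2 - u**2 = (v − u)(v + u) splits into two distinct linear factors, so there are two distinct tangent lines y − 2 = ±(x − 3) — this is a node (ordinary double point).
Classification: node.


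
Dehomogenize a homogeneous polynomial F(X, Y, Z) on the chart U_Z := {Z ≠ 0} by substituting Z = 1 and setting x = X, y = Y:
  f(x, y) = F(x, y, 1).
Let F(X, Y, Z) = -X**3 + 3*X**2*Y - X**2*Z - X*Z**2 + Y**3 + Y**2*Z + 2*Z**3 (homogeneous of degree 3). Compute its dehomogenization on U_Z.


f(x, y) = -x**3 + 3*x**2*y - x**2 - x + y**3 + y**2 + 2

On U_Z we set Z = 1. Each monomial c·X^i·Y^j·Z^k in F becomes c·x^i·y^j·1^k = c·x^i·y^j.
Substituting Z = 1: F(X, Y, 1) = -x**3 + 3*x**2*y - x**2 - x + y**3 + y**2 + 2.
Note: deg(f) ≤ deg(F) = 3; strict inequality happens when F is divisible by Z (lost terms).


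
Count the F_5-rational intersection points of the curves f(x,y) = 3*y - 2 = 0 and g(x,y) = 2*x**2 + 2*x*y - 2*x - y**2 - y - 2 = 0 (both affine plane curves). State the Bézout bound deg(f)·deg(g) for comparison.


Common zeros: ∅; count = 0; Bézout bound = 2.

deg(f) = 1, deg(g) = 2, so Bézout bound = 2.
Scan x ∈ F_5. For each x, list the y ∈ F_5 with f(x, y) ≡ 0 and those with g(x, y) ≡ 0 (mod 5); the common zeros in that column are the intersection.
  x = 0: f ≡ 0 at y ∈ {4}; g ≡ 0 at y ∈ ∅; common: ∅.
  x = 1: f ≡ 0 at y ∈ {4}; g ≡ 0 at y ∈ ∅; common: ∅.
  x = 2: f ≡ 0 at y ∈ {4}; g ≡ 0 at y ∈ ∅; common: ∅.
  x = 3: f ≡ 0 at y ∈ {4}; g ≡ 0 at y ∈ {0}; common: ∅.
  x = 4: f ≡ 0 at y ∈ {4}; g ≡ 0 at y ∈ ∅; common: ∅.
Collecting: common zeros = ∅, so the count is 0.
Comparison with the Bézout bound: 0 ≤ 2 = deg(f)·deg(g), as expected for curves with no common component (the affine F_5-count falls short of the bound because intersections may lie at infinity, over extension fields, or carry multiplicity).


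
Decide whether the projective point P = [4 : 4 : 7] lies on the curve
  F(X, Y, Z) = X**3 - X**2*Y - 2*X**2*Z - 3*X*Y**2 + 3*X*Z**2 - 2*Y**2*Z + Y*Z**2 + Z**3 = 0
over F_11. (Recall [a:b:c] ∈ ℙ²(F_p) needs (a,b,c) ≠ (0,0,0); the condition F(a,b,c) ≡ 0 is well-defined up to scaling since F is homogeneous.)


F(4,4,7) ≡ 3 (mod 11); P is NOT on the curve.

Evaluate F(4, 4, 7) term-by-term (mod 11).
  X**3 ↦ 1·64·1·1 = 64
  -X**2*Y ↦ -1·16·4·1 = -64
  -2*X**2*Z ↦ -2·16·1·7 = -224
  -3*X*Y**2 ↦ -3·4·16·1 = -192
  3*X*Z**2 ↦ 3·4·1·49 = 588
  -2*Y**2*Z ↦ -2·1·16·7 = -224
  Y*Z**2 ↦ 1·1·4·49 = 196
  Z**3 ↦ 1·1·1·343 = 343
Sum: F(4, 4, 7) = (64) + (-64) + (-224) + (-192) + (588) + (-224) + (196) + (343) = 487.
Reducing mod 11: 487 ≡ 3 (mod 11).
Since F(a, b, c) ≡ 3 ≠ 0 (mod 11), P does NOT lie on the curve.


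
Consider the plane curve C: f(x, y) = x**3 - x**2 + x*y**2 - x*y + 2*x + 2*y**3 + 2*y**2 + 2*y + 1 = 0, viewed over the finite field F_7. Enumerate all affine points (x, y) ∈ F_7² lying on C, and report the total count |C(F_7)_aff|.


Affine F_7-points: {(0, 1), (4, 1), (4, 4), (4, 6), (5, 6), (6, 5), (6, 6)}; count = 7.

For each of the 49 pairs (x, y) ∈ F_7², evaluate f(x, y) mod 7. Record the zeros.
  x = 0: [0↦1, 1↦0, 2↦1, 3↦2, 4↦1, 5↦3, 6↦6]  zeros at y ∈ {1}
  x = 1: [0↦3, 1↦2, 2↦5, 3↦3, 4↦1, 5↦4, 6↦3]  zeros at y ∈ ∅
  x = 2: [0↦2, 1↦1, 2↦6, 3↦1, 4↦5, 5↦2, 6↦4]  zeros at y ∈ ∅
  x = 3: [0↦4, 1↦3, 2↦3, 3↦2, 4↦5, 5↦3, 6↦1]  zeros at y ∈ ∅
  x = 4: [0↦1, 1↦0, 2↦2, 3↦5, 4↦0, 5↦6, 6↦0]  zeros at y ∈ {1, 4, 6}
  x = 5: [0↦6, 1↦5, 2↦2, 3↦2, 4↦3, 5↦3, 6↦0]  zeros at y ∈ {6}
  x = 6: [0↦4, 1↦3, 2↦2, 3↦6, 4↦6, 5↦0, 6↦0]  zeros at y ∈ {5, 6}
Collecting zeros: affine points = {(0, 1), (4, 1), (4, 4), (4, 6), (5, 6), (6, 5), (6, 6)}.
Total count |C(F_7)_aff| = 7.


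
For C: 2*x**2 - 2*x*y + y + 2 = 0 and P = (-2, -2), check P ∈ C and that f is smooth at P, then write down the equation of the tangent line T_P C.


Tangent line at P: -4*x + 5*y + 2 = 0.

Step 1: f(-2, -2) = 0, so P lies on C.
Step 2: partial derivatives
  f_x(x, y) = 4*x - 2*y, f_y(x, y) = 1 - 2*x.
  f_x(P) = -4, f_y(P) = 5 (gradient nonzero, so P is smooth).
Step 3: tangent line at P: -4·(x − -2) + 5·(y − -2) = 0.
Expanding: -4*x + 5*y + 2 = 0.


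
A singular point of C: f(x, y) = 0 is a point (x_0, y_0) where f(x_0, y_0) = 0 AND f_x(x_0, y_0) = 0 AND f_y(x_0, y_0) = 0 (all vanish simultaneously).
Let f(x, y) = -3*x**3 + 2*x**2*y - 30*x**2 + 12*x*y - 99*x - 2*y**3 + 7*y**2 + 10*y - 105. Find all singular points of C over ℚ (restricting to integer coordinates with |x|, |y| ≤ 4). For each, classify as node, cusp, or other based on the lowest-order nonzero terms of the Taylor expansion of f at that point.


Singular points: {(-3, 1)}; classification: node.

Compute partial derivatives:
  f_x = -9*x**2 + 4*x*y - 60*x + 12*y - 99.
  f_y = 2*x**2 + 12*x - 6*y**2 + 14*y + 10.
Scan x_0 ∈ {−4, ..., 4}. For each x_0, f_y(x_0, y) is a polynomial in y; find its integer roots y ∈ {−4, ..., 4}, then test f_x and f at those candidates.
  x = -4: f_y(-4, y) = -6*y**2 + 14*y - 6; no integer root y with |y| ≤ 4.
  x = -3: f_y(-3, y) = -6*y**2 + 14*y - 8; vanishes at y ∈ {1}. (-3, 1): f_x = 0, f = 0 — SINGULAR.
  x = -2: f_y(-2, y) = -6*y**2 + 14*y - 6; no integer root y with |y| ≤ 4.
  x = -1: f_y(-1, y) = -6*y**2 + 14*y; vanishes at y ∈ {0}. (-1, 0): f_x = -48 ≠ 0.
  x = 0: f_y(0, y) = -6*y**2 + 14*y + 10; no integer root y with |y| ≤ 4.
  x = 1: f_y(1, y) = -6*y**2 + 14*y + 24; no integer root y with |y| ≤ 4.
  x = 2: f_y(2, y) = -6*y**2 + 14*y + 42; no integer root y with |y| ≤ 4.
  x = 3: f_y(3, y) = -6*y**2 + 14*y + 64; no integer root y with |y| ≤ 4.
  x = 4: f_y(4, y) = -6*y**2 + 14*y + 90; no integer root y with |y| ≤ 4.
Only singular point on the grid: (-3, 1).
Classify: substitute x = -3 + u, y = 1 + v and expand: f = -3*u**3 + 2*u**2*v - u**2 - 2*v**3 + v**2.
No constant or linear terms (consistent with a singular point). Quadratic part: -u**2 + v**2. Cubic part: -3*u**3 + 2*u**2*v - 2*v**3.
The quadratic part v**2 - u**2 = (v − u)(v + u) splits into two distinct linear factors, so there are two distinct tangent lines y − 1 = ±(x − -3) — this is a node (ordinary double point).
Classification: node.


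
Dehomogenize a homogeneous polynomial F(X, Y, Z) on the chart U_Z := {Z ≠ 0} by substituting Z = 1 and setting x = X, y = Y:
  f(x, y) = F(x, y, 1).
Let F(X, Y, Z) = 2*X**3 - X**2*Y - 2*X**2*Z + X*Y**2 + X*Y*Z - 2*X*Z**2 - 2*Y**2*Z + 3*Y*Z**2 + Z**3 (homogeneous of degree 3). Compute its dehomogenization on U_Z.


f(x, y) = 2*x**3 - x**2*y - 2*x**2 + x*y**2 + x*y - 2*x - 2*y**2 + 3*y + 1

On U_Z we set Z = 1. Each monomial c·X^i·Y^j·Z^k in F becomes c·x^i·y^j·1^k = c·x^i·y^j.
Substituting Z = 1: F(X, Y, 1) = 2*x**3 - x**2*y - 2*x**2 + x*y**2 + x*y - 2*x - 2*y**2 + 3*y + 1.
Note: deg(f) ≤ deg(F) = 3; strict inequality happens when F is divisible by Z (lost terms).


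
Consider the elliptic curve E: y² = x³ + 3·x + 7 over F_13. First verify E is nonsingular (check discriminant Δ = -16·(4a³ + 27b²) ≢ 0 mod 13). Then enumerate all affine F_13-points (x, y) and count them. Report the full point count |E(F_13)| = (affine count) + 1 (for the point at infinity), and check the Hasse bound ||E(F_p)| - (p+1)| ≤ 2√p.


Affine points = {(3, 2), (3, 11), (5, 2), (5, 11), (8, 6), (8, 7), (9, 3), (9, 10), (10, 6), (10, 7), (12, 4), (12, 9)}; affine count = 12; |E(F_13)| = 13.

Discriminant check: Δ ∝ 4a³ + 27b² = 4·3³ + 27·7² = 4·27 + 27·49 ≡ 1 (mod 13). Nonzero ⇒ E is nonsingular.
For each x ∈ F_13, compute rhs = x³ + 3·x + 7 mod 13, then count y ∈ F_13 with y² ≡ rhs.
  x = 0: rhs = 7, matching y values: none (0 points).
  x = 1: rhs = 11, matching y values: none (0 points).
  x = 2: rhs = 8, matching y values: none (0 points).
  x = 3: rhs = 4, matching y values: 2, 11 (2 points).
  x = 4: rhs = 5, matching y values: none (0 points).
  x = 5: rhs = 4, matching y values: 2, 11 (2 points).
  x = 6: rhs = 7, matching y values: none (0 points).
  x = 7: rhs = 7, matching y values: none (0 points).
  x = 8: rhs = 10, matching y values: 6, 7 (2 points).
  x = 9: rhs = 9, matching y values: 3, 10 (2 points).
  x = 10: rhs = 10, matching y values: 6, 7 (2 points).
  x = 11: rhs = 6, matching y values: none (0 points).
  x = 12: rhs = 3, matching y values: 4, 9 (2 points).
Total affine count: 12.
Full point count |E(F_13)| = 12 + 1 = 13.
Hasse bound: |13 − (13+1)| = |-1| = 1 ≤ 2√13 ≈ 7.2111 ✓.


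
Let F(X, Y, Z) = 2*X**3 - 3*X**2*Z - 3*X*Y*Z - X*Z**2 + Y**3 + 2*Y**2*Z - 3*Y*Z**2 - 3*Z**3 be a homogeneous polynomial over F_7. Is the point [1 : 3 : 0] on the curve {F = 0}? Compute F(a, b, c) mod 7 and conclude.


F(1,3,0) ≡ 1 (mod 7); P is NOT on the curve.

Evaluate F(1, 3, 0) term-by-term (mod 7).
  2*X**3 ↦ 2·1·1·1 = 2
  -3*X**2*Z ↦ -3·1·1·0 = 0
  -3*X*Y*Z ↦ -3·1·3·0 = 0
  -X*Z**2 ↦ -1·1·1·0 = 0
  Y**3 ↦ 1·1·27·1 = 27
  2*Y**2*Z ↦ 2·1·9·0 = 0
  -3*Y*Z**2 ↦ -3·1·3·0 = 0
  -3*Z**3 ↦ -3·1·1·0 = 0
Sum: F(1, 3, 0) = (2) + (0) + (0) + (0) + (27) + (0) + (0) + (0) = 29.
Reducing mod 7: 29 ≡ 1 (mod 7).
Since F(a, b, c) ≡ 1 ≠ 0 (mod 7), P does NOT lie on the curve.


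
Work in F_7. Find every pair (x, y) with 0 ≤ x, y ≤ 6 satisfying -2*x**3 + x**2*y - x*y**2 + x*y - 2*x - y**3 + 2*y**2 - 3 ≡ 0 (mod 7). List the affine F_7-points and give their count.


Affine F_7-points: {(0, 4), (0, 6), (1, 0), (1, 2), (1, 6), (2, 4), (2, 6), (3, 0), (3, 3), (6, 5)}; count = 10.

For each of the 49 pairs (x, y) ∈ F_7², evaluate f(x, y) mod 7. Record the zeros.
  x = 0: [0↦4, 1↦5, 2↦4, 3↦2, 4↦0, 5↦6, 6↦0]  zeros at y ∈ {4, 6}
  x = 1: [0↦0, 1↦2, 2↦0, 3↦2, 4↦2, 5↦1, 6↦0]  zeros at y ∈ {0, 2, 6}
  x = 2: [0↦5, 1↦3, 2↦2, 3↦3, 4↦0, 5↦1, 6↦0]  zeros at y ∈ {4, 6}
  x = 3: [0↦0, 1↦3, 2↦5, 3↦0, 4↦3, 5↦1, 6↦2]  zeros at y ∈ {0, 3}
  x = 4: [0↦1, 1↦4, 2↦4, 3↦2, 4↦6, 5↦3, 6↦1]  zeros at y ∈ ∅
  x = 5: [0↦3, 1↦1, 2↦1, 3↦4, 4↦4, 5↦2, 6↦6]  zeros at y ∈ ∅
  x = 6: [0↦1, 1↦3, 2↦5, 3↦1, 4↦6, 5↦0, 6↦5]  zeros at y ∈ {5}
Collecting zeros: affine points = {(0, 4), (0, 6), (1, 0), (1, 2), (1, 6), (2, 4), (2, 6), (3, 0), (3, 3), (6, 5)}.
Total count |C(F_7)_aff| = 10.


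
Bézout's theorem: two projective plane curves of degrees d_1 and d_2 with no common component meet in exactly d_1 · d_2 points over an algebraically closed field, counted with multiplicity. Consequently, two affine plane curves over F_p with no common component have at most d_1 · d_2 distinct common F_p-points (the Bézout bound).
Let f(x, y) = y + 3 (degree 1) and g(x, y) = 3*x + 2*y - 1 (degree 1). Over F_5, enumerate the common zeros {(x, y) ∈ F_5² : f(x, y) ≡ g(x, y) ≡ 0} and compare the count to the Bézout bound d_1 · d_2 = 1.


Common zeros: {(4, 2)}; count = 1; Bézout bound = 1.

deg(f) = 1, deg(g) = 1, so Bézout bound = 1.
Scan x ∈ F_5. For each x, list the y ∈ F_5 with f(x, y) ≡ 0 and those with g(x, y) ≡ 0 (mod 5); the common zeros in that column are the intersection.
  x = 0: f ≡ 0 at y ∈ {2}; g ≡ 0 at y ∈ {3}; common: ∅.
  x = 1: f ≡ 0 at y ∈ {2}; g ≡ 0 at y ∈ {4}; common: ∅.
  x = 2: f ≡ 0 at y ∈ {2}; g ≡ 0 at y ∈ {0}; common: ∅.
  x = 3: f ≡ 0 at y ∈ {2}; g ≡ 0 at y ∈ {1}; common: ∅.
  x = 4: f ≡ 0 at y ∈ {2}; g ≡ 0 at y ∈ {2}; common: {2}.
Collecting: common zeros = {(4, 2)}, so the count is 1.
Comparison with the Bézout bound: 1 ≤ 1 = deg(f)·deg(g), as expected for curves with no common component (the bound is attained).


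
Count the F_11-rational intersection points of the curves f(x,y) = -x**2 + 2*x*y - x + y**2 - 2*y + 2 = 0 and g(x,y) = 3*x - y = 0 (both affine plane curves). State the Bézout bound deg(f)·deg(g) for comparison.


Common zeros: {(2, 6), (4, 1)}; count = 2; Bézout bound = 2.

deg(f) = 2, deg(g) = 1, so Bézout bound = 2.
Scan x ∈ F_11. For each x, list the y ∈ F_11 with f(x, y) ≡ 0 and those with g(x, y) ≡ 0 (mod 11); the common zeros in that column are the intersection.
  x = 0: f ≡ 0 at y ∈ ∅; g ≡ 0 at y ∈ {0}; common: ∅.
  x = 1: f ≡ 0 at y ∈ {0}; g ≡ 0 at y ∈ {3}; common: ∅.
  x = 2: f ≡ 0 at y ∈ {3, 6}; g ≡ 0 at y ∈ {6}; common: {6}.
  x = 3: f ≡ 0 at y ∈ {3, 4}; g ≡ 0 at y ∈ {9}; common: ∅.
  x = 4: f ≡ 0 at y ∈ {1, 4}; g ≡ 0 at y ∈ {1}; common: {1}.
  x = 5: f ≡ 0 at y ∈ {7}; g ≡ 0 at y ∈ {4}; common: ∅.
  x = 6: f ≡ 0 at y ∈ ∅; g ≡ 0 at y ∈ {7}; common: ∅.
  x = 7: f ≡ 0 at y ∈ ∅; g ≡ 0 at y ∈ {10}; common: ∅.
  x = 8: f ≡ 0 at y ∈ {1, 7}; g ≡ 0 at y ∈ {2}; common: ∅.
  x = 9: f ≡ 0 at y ∈ {0, 6}; g ≡ 0 at y ∈ {5}; common: ∅.
  x = 10: f ≡ 0 at y ∈ ∅; g ≡ 0 at y ∈ {8}; common: ∅.
Collecting: common zeros = {(2, 6), (4, 1)}, so the count is 2.
Comparison with the Bézout bound: 2 ≤ 2 = deg(f)·deg(g), as expected for curves with no common component (the bound is attained).


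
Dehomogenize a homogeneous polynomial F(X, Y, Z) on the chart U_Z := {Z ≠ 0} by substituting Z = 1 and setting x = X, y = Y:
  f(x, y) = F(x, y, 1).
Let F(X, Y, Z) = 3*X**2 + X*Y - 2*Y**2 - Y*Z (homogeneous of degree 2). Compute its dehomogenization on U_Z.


f(x, y) = 3*x**2 + x*y - 2*y**2 - y

On U_Z we set Z = 1. Each monomial c·X^i·Y^j·Z^k in F becomes c·x^i·y^j·1^k = c·x^i·y^j.
Substituting Z = 1: F(X, Y, 1) = 3*x**2 + x*y - 2*y**2 - y.
Note: deg(f) ≤ deg(F) = 2; strict inequality happens when F is divisible by Z (lost terms).


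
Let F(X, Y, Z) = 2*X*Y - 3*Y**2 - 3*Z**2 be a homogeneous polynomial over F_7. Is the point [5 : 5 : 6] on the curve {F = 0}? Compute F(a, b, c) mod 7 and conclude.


F(5,5,6) ≡ 0 (mod 7); P is on the curve.

Evaluate F(5, 5, 6) term-by-term (mod 7).
  2*X*Y ↦ 2·5·5·1 = 50
  -3*Y**2 ↦ -3·1·25·1 = -75
  -3*Z**2 ↦ -3·1·1·36 = -108
Sum: F(5, 5, 6) = (50) + (-75) + (-108) = -133.
Reducing mod 7: -133 ≡ 0 (mod 7).
Since F(a, b, c) ≡ 0 (mod 7), P lies on the curve.


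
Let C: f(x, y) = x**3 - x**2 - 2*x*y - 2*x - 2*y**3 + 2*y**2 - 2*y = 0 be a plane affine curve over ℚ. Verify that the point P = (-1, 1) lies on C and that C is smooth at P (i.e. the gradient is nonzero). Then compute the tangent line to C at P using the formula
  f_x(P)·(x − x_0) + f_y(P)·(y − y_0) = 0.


Tangent line at P: x - 2*y + 3 = 0.

Step 1: f(-1, 1) = 0, so P lies on C.
Step 2: partial derivatives
  f_x(x, y) = 3*x**2 - 2*x - 2*y - 2, f_y(x, y) = -2*x - 6*y**2 + 4*y - 2.
  f_x(P) = 1, f_y(P) = -2 (gradient nonzero, so P is smooth).
Step 3: tangent line at P: 1·(x − -1) + -2·(y − 1) = 0.
Expanding: x - 2*y + 3 = 0.


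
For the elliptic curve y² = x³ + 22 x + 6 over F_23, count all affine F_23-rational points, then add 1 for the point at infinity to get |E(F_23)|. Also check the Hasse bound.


Affine points = {(0, 11), (0, 12), (1, 11), (1, 12), (2, 9), (2, 14), (6, 3), (6, 20), (8, 2), (8, 21), (9, 6), (9, 17), (15, 10), (15, 13), (17, 7), (17, 16), (18, 1), (18, 22), (21, 0), (22, 11), (22, 12)}; affine count = 21; |E(F_23)| = 22.

Discriminant check: Δ ∝ 4a³ + 27b² = 4·22³ + 27·6² = 4·10648 + 27·36 ≡ 2 (mod 23). Nonzero ⇒ E is nonsingular.
For each x ∈ F_23, compute rhs = x³ + 22·x + 6 mod 23, then count y ∈ F_23 with y² ≡ rhs.
  x = 0: rhs = 6, matching y values: 11, 12 (2 points).
  x = 1: rhs = 6, matching y values: 11, 12 (2 points).
  x = 2: rhs = 12, matching y values: 9, 14 (2 points).
  x = 3: rhs = 7, matching y values: none (0 points).
  x = 4: rhs = 20, matching y values: none (0 points).
  x = 5: rhs = 11, matching y values: none (0 points).
  x = 6: rhs = 9, matching y values: 3, 20 (2 points).
  x = 7: rhs = 20, matching y values: none (0 points).
  x = 8: rhs = 4, matching y values: 2, 21 (2 points).
  x = 9: rhs = 13, matching y values: 6, 17 (2 points).
  x = 10: rhs = 7, matching y values: none (0 points).
  x = 11: rhs = 15, matching y values: none (0 points).
  x = 12: rhs = 20, matching y values: none (0 points).
  x = 13: rhs = 5, matching y values: none (0 points).
  x = 14: rhs = 22, matching y values: none (0 points).
  x = 15: rhs = 8, matching y values: 10, 13 (2 points).
  x = 16: rhs = 15, matching y values: none (0 points).
  x = 17: rhs = 3, matching y values: 7, 16 (2 points).
  x = 18: rhs = 1, matching y values: 1, 22 (2 points).
  x = 19: rhs = 15, matching y values: none (0 points).
  x = 20: rhs = 5, matching y values: none (0 points).
  x = 21: rhs = 0, matching y values: 0 (1 points).
  x = 22: rhs = 6, matching y values: 11, 12 (2 points).
Total affine count: 21.
Full point count |E(F_23)| = 21 + 1 = 22.
Hasse bound: |22 − (23+1)| = |-2| = 2 ≤ 2√23 ≈ 9.5917 ✓.


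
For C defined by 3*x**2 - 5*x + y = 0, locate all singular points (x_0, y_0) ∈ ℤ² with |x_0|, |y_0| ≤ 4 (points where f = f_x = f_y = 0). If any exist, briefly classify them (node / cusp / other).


No singular points in the scanned grid; C is smooth there.

Compute partial derivatives:
  f_x = 6*x - 5.
  f_y = 1.
f_y = 1 is a nonzero constant, so f_y never vanishes: no point (x, y) can satisfy f = f_x = f_y = 0. In particular no (x, y) ∈ {−4, ..., 4}² is singular; the curve is smooth.


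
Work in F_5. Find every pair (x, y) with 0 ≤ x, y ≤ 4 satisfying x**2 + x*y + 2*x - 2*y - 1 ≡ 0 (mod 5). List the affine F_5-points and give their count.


Affine F_5-points: {(0, 2), (1, 2), (3, 1), (4, 1)}; count = 4.

For each of the 25 pairs (x, y) ∈ F_5², evaluate f(x, y) mod 5. Record the zeros.
  x = 0: [0↦4, 1↦2, 2↦0, 3↦3, 4↦1]  zeros at y ∈ {2}
  x = 1: [0↦2, 1↦1, 2↦0, 3↦4, 4↦3]  zeros at y ∈ {2}
  x = 2: [0↦2, 1↦2, 2↦2, 3↦2, 4↦2]  zeros at y ∈ ∅
  x = 3: [0↦4, 1↦0, 2↦1, 3↦2, 4↦3]  zeros at y ∈ {1}
  x = 4: [0↦3, 1↦0, 2↦2, 3↦4, 4↦1]  zeros at y ∈ {1}
Collecting zeros: affine points = {(0, 2), (1, 2), (3, 1), (4, 1)}.
Total count |C(F_5)_aff| = 4.


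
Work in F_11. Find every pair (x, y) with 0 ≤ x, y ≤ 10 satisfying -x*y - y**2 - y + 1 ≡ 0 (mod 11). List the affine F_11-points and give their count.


Affine F_11-points: {(0, 3), (0, 7), (3, 2), (3, 5), (6, 6), (6, 9), (9, 4), (9, 8), (10, 1), (10, 10)}; count = 10.

For each of the 121 pairs (x, y) ∈ F_11², evaluate f(x, y) mod 11. Record the zeros.
  x = 0: [0↦1, 1↦10, 2↦6, 3↦0, 4↦3, 5↦4, 6↦3, 7↦0, 8↦6, 9↦10, 10↦1]  zeros at y ∈ {3, 7}
  x = 1: [0↦1, 1↦9, 2↦4, 3↦8, 4↦10, 5↦10, 6↦8, 7↦4, 8↦9, 9↦1, 10↦2]  zeros at y ∈ ∅
  x = 2: [0↦1, 1↦8, 2↦2, 3↦5, 4↦6, 5↦5, 6↦2, 7↦8, 8↦1, 9↦3, 10↦3]  zeros at y ∈ ∅
  x = 3: [0↦1, 1↦7, 2↦0, 3↦2, 4↦2, 5↦0, 6↦7, 7↦1, 8↦4, 9↦5, 10↦4]  zeros at y ∈ {2, 5}
  x = 4: [0↦1, 1↦6, 2↦9, 3↦10, 4↦9, 5↦6, 6↦1, 7↦5, 8↦7, 9↦7, 10↦5]  zeros at y ∈ ∅
  x = 5: [0↦1, 1↦5, 2↦7, 3↦7, 4↦5, 5↦1, 6↦6, 7↦9, 8↦10, 9↦9, 10↦6]  zeros at y ∈ ∅
  x = 6: [0↦1, 1↦4, 2↦5, 3↦4, 4↦1, 5↦7, 6↦0, 7↦2, 8↦2, 9↦0, 10↦7]  zeros at y ∈ {6, 9}
  x = 7: [0↦1, 1↦3, 2↦3, 3↦1, 4↦8, 5↦2, 6↦5, 7↦6, 8↦5, 9↦2, 10↦8]  zeros at y ∈ ∅
  x = 8: [0↦1, 1↦2, 2↦1, 3↦9, 4↦4, 5↦8, 6↦10, 7↦10, 8↦8, 9↦4, 10↦9]  zeros at y ∈ ∅
  x = 9: [0↦1, 1↦1, 2↦10, 3↦6, 4↦0, 5↦3, 6↦4, 7↦3, 8↦0, 9↦6, 10↦10]  zeros at y ∈ {4, 8}
  x = 10: [0↦1, 1↦0, 2↦8, 3↦3, 4↦7, 5↦9, 6↦9, 7↦7, 8↦3, 9↦8, 10↦0]  zeros at y ∈ {1, 10}
Collecting zeros: affine points = {(0, 3), (0, 7), (3, 2), (3, 5), (6, 6), (6, 9), (9, 4), (9, 8), (10, 1), (10, 10)}.
Total count |C(F_11)_aff| = 10.


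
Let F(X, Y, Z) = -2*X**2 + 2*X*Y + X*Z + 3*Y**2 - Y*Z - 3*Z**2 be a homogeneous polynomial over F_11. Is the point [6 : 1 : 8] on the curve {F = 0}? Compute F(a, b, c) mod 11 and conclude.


F(6,1,8) ≡ 0 (mod 11); P is on the curve.

Evaluate F(6, 1, 8) term-by-term (mod 11).
  -2*X**2 ↦ -2·36·1·1 = -72
  2*X*Y ↦ 2·6·1·1 = 12
  X*Z ↦ 1·6·1·8 = 48
  3*Y**2 ↦ 3·1·1·1 = 3
  -Y*Z ↦ -1·1·1·8 = -8
  -3*Z**2 ↦ -3·1·1·64 = -192
Sum: F(6, 1, 8) = (-72) + (12) + (48) + (3) + (-8) + (-192) = -209.
Reducing mod 11: -209 ≡ 0 (mod 11).
Since F(a, b, c) ≡ 0 (mod 11), P lies on the curve.


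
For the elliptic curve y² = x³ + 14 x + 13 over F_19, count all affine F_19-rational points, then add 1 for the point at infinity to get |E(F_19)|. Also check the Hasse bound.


Affine points = {(1, 3), (1, 16), (2, 7), (2, 12), (3, 5), (3, 14), (4, 0), (6, 3), (6, 16), (7, 6), (7, 13), (11, 4), (11, 15), (12, 3), (12, 16), (13, 6), (13, 13), (15, 8), (15, 11), (16, 1), (16, 18), (18, 6), (18, 13)}; affine count = 23; |E(F_19)| = 24.

Discriminant check: Δ ∝ 4a³ + 27b² = 4·14³ + 27·13² = 4·2744 + 27·169 ≡ 16 (mod 19). Nonzero ⇒ E is nonsingular.
For each x ∈ F_19, compute rhs = x³ + 14·x + 13 mod 19, then count y ∈ F_19 with y² ≡ rhs.
  x = 0: rhs = 13, matching y values: none (0 points).
  x = 1: rhs = 9, matching y values: 3, 16 (2 points).
  x = 2: rhs = 11, matching y values: 7, 12 (2 points).
  x = 3: rhs = 6, matching y values: 5, 14 (2 points).
  x = 4: rhs = 0, matching y values: 0 (1 points).
  x = 5: rhs = 18, matching y values: none (0 points).
  x = 6: rhs = 9, matching y values: 3, 16 (2 points).
  x = 7: rhs = 17, matching y values: 6, 13 (2 points).
  x = 8: rhs = 10, matching y values: none (0 points).
  x = 9: rhs = 13, matching y values: none (0 points).
  x = 10: rhs = 13, matching y values: none (0 points).
  x = 11: rhs = 16, matching y values: 4, 15 (2 points).
  x = 12: rhs = 9, matching y values: 3, 16 (2 points).
  x = 13: rhs = 17, matching y values: 6, 13 (2 points).
  x = 14: rhs = 8, matching y values: none (0 points).
  x = 15: rhs = 7, matching y values: 8, 11 (2 points).
  x = 16: rhs = 1, matching y values: 1, 18 (2 points).
  x = 17: rhs = 15, matching y values: none (0 points).
  x = 18: rhs = 17, matching y values: 6, 13 (2 points).
Total affine count: 23.
Full point count |E(F_19)| = 23 + 1 = 24.
Hasse bound: |24 − (19+1)| = |4| = 4 ≤ 2√19 ≈ 8.7178 ✓.


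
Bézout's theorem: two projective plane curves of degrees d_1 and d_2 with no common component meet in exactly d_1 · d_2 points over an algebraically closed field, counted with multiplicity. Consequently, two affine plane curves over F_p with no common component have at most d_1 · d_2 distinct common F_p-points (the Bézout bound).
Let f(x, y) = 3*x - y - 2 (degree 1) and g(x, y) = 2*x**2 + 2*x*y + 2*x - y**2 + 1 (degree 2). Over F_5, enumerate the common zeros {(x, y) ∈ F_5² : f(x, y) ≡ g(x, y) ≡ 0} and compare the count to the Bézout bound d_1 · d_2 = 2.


Common zeros: ∅; count = 0; Bézout bound = 2.

deg(f) = 1, deg(g) = 2, so Bézout bound = 2.
Scan x ∈ F_5. For each x, list the y ∈ F_5 with f(x, y) ≡ 0 and those with g(x, y) ≡ 0 (mod 5); the common zeros in that column are the intersection.
  x = 0: f ≡ 0 at y ∈ {3}; g ≡ 0 at y ∈ {1, 4}; common: ∅.
  x = 1: f ≡ 0 at y ∈ {1}; g ≡ 0 at y ∈ {0, 2}; common: ∅.
  x = 2: f ≡ 0 at y ∈ {4}; g ≡ 0 at y ∈ ∅; common: ∅.
  x = 3: f ≡ 0 at y ∈ {2}; g ≡ 0 at y ∈ {0, 1}; common: ∅.
  x = 4: f ≡ 0 at y ∈ {0}; g ≡ 0 at y ∈ ∅; common: ∅.
Collecting: common zeros = ∅, so the count is 0.
Comparison with the Bézout bound: 0 ≤ 2 = deg(f)·deg(g), as expected for curves with no common component (the affine F_5-count falls short of the bound because intersections may lie at infinity, over extension fields, or carry multiplicity).


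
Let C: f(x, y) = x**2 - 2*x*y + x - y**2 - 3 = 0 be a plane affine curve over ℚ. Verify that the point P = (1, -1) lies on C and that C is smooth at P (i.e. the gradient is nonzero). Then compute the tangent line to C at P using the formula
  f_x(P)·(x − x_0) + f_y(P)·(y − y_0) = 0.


Tangent line at P: 5*x - 5 = 0.

Step 1: f(1, -1) = 0, so P lies on C.
Step 2: partial derivatives
  f_x(x, y) = 2*x - 2*y + 1, f_y(x, y) = -2*x - 2*y.
  f_x(P) = 5, f_y(P) = 0 (gradient nonzero, so P is smooth).
Step 3: tangent line at P: 5·(x − 1) + 0·(y − -1) = 0.
Expanding: 5*x - 5 = 0.


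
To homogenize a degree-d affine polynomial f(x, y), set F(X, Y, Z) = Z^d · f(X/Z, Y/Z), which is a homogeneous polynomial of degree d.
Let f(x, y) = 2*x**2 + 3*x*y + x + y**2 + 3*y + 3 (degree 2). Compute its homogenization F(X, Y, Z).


F(X, Y, Z) = 2*X**2 + 3*X*Y + X*Z + Y**2 + 3*Y*Z + 3*Z**2

deg(f) = 2.
Substitute x = X/Z, y = Y/Z into f, then multiply by Z^2.
  monomial 2·x^2·y^0 ↦ 2·X^2·Y^0·Z^0.
  monomial 3·x^1·y^1 ↦ 3·X^1·Y^1·Z^0.
  monomial 1·x^1·y^0 ↦ 1·X^1·Y^0·Z^1.
  monomial 1·x^0·y^2 ↦ 1·X^0·Y^2·Z^0.
  monomial 3·x^0·y^1 ↦ 3·X^0·Y^1·Z^1.
  monomial 3·x^0·y^0 ↦ 3·X^0·Y^0·Z^2.
Collecting: F(X, Y, Z) = 2*X**2 + 3*X*Y + X*Z + Y**2 + 3*Y*Z + 3*Z**2.


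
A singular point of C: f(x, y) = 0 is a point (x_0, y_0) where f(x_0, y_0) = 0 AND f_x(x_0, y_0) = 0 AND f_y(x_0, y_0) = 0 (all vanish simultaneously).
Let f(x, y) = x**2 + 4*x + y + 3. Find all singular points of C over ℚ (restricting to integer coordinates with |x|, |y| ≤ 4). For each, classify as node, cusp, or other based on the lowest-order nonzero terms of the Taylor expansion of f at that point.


No singular points in the scanned grid; C is smooth there.

Compute partial derivatives:
  f_x = 2*x + 4.
  f_y = 1.
f_y = 1 is a nonzero constant, so f_y never vanishes: no point (x, y) can satisfy f = f_x = f_y = 0. In particular no (x, y) ∈ {−4, ..., 4}² is singular; the curve is smooth.


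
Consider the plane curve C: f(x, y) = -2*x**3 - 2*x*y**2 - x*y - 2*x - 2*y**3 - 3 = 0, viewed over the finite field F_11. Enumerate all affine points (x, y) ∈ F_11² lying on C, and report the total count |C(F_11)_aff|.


Affine F_11-points: {(0, 5), (1, 2), (1, 6), (5, 7), (6, 3), (6, 10), (7, 1), (8, 3)}; count = 8.

For each of the 121 pairs (x, y) ∈ F_11², evaluate f(x, y) mod 11. Record the zeros.
  x = 0: [0↦8, 1↦6, 2↦3, 3↦9, 4↦1, 5↦0, 6↦5, 7↦4, 8↦7, 9↦2, 10↦10]  zeros at y ∈ {5}
  x = 1: [0↦4, 1↦10, 2↦0, 3↦6, 4↦5, 5↦7, 6↦0, 7↦5, 8↦10, 9↦3, 10↦5]  zeros at y ∈ {2, 6}
  x = 2: [0↦10, 1↦2, 2↦7, 3↦2, 4↦8, 5↦2, 6↦5, 7↦5, 8↦1, 9↦3, 10↦10]  zeros at y ∈ ∅
  x = 3: [0↦3, 1↦3, 2↦1, 3↦7, 4↦9, 5↦6, 6↦8, 7↦3, 8↦1, 9↦1, 10↦2]  zeros at y ∈ ∅
  x = 4: [0↦4, 1↦1, 2↦3, 3↦9, 4↦7, 5↦7, 6↦8, 7↦9, 8↦9, 9↦7, 10↦2]  zeros at y ∈ ∅
  x = 5: [0↦1, 1↦6, 2↦1, 3↦7, 4↦1, 5↦4, 6↦4, 7↦0, 8↦2, 9↦9, 10↦9]  zeros at y ∈ {7}
  x = 6: [0↦4, 1↦6, 2↦5, 3↦0, 4↦1, 5↦7, 6↦6, 7↦8, 8↦1, 9↦6, 10↦0]  zeros at y ∈ {3, 10}
  x = 7: [0↦1, 1↦0, 2↦3, 3↦9, 4↦6, 5↦4, 6↦2, 7↦10, 8↦5, 9↦8, 10↦7]  zeros at y ∈ {1}
  x = 8: [0↦2, 1↦9, 2↦5, 3↦0, 4↦4, 5↦5, 6↦2, 7↦5, 8↦2, 9↦3, 10↦7]  zeros at y ∈ {3}
  x = 9: [0↦6, 1↦10, 2↦10, 3↦5, 4↦5, 5↦9, 6↦5, 7↦3, 8↦2, 9↦1, 10↦10]  zeros at y ∈ ∅
  x = 10: [0↦1, 1↦2, 2↦6, 3↦1, 4↦8, 5↦4, 6↦10, 7↦3, 8↦4, 9↦1, 10↦4]  zeros at y ∈ ∅
Collecting zeros: affine points = {(0, 5), (1, 2), (1, 6), (5, 7), (6, 3), (6, 10), (7, 1), (8, 3)}.
Total count |C(F_11)_aff| = 8.


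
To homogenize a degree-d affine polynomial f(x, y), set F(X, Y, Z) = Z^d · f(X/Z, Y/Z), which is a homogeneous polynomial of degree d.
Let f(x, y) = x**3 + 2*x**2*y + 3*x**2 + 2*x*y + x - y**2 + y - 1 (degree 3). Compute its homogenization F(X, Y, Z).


F(X, Y, Z) = X**3 + 2*X**2*Y + 3*X**2*Z + 2*X*Y*Z + X*Z**2 - Y**2*Z + Y*Z**2 - Z**3

deg(f) = 3.
Substitute x = X/Z, y = Y/Z into f, then multiply by Z^3.
  monomial 1·x^3·y^0 ↦ 1·X^3·Y^0·Z^0.
  monomial 2·x^2·y^1 ↦ 2·X^2·Y^1·Z^0.
  monomial 3·x^2·y^0 ↦ 3·X^2·Y^0·Z^1.
  monomial 2·x^1·y^1 ↦ 2·X^1·Y^1·Z^1.
  monomial 1·x^1·y^0 ↦ 1·X^1·Y^0·Z^2.
  monomial -1·x^0·y^2 ↦ -1·X^0·Y^2·Z^1.
  monomial 1·x^0·y^1 ↦ 1·X^0·Y^1·Z^2.
  monomial -1·x^0·y^0 ↦ -1·X^0·Y^0·Z^3.
Collecting: F(X, Y, Z) = X**3 + 2*X**2*Y + 3*X**2*Z + 2*X*Y*Z + X*Z**2 - Y**2*Z + Y*Z**2 - Z**3.


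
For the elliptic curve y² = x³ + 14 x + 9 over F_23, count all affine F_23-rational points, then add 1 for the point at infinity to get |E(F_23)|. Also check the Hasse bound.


Affine points = {(0, 3), (0, 20), (1, 1), (1, 22), (3, 3), (3, 20), (7, 6), (7, 17), (8, 9), (8, 14), (9, 6), (9, 17), (15, 11), (15, 12), (17, 10), (17, 13), (19, 2), (19, 21), (20, 3), (20, 20)}; affine count = 20; |E(F_23)| = 21.

Discriminant check: Δ ∝ 4a³ + 27b² = 4·14³ + 27·9² = 4·2744 + 27·81 ≡ 7 (mod 23). Nonzero ⇒ E is nonsingular.
For each x ∈ F_23, compute rhs = x³ + 14·x + 9 mod 23, then count y ∈ F_23 with y² ≡ rhs.
  x = 0: rhs = 9, matching y values: 3, 20 (2 points).
  x = 1: rhs = 1, matching y values: 1, 22 (2 points).
  x = 2: rhs = 22, matching y values: none (0 points).
  x = 3: rhs = 9, matching y values: 3, 20 (2 points).
  x = 4: rhs = 14, matching y values: none (0 points).
  x = 5: rhs = 20, matching y values: none (0 points).
  x = 6: rhs = 10, matching y values: none (0 points).
  x = 7: rhs = 13, matching y values: 6, 17 (2 points).
  x = 8: rhs = 12, matching y values: 9, 14 (2 points).
  x = 9: rhs = 13, matching y values: 6, 17 (2 points).
  x = 10: rhs = 22, matching y values: none (0 points).
  x = 11: rhs = 22, matching y values: none (0 points).
  x = 12: rhs = 19, matching y values: none (0 points).
  x = 13: rhs = 19, matching y values: none (0 points).
  x = 14: rhs = 5, matching y values: none (0 points).
  x = 15: rhs = 6, matching y values: 11, 12 (2 points).
  x = 16: rhs = 5, matching y values: none (0 points).
  x = 17: rhs = 8, matching y values: 10, 13 (2 points).
  x = 18: rhs = 21, matching y values: none (0 points).
  x = 19: rhs = 4, matching y values: 2, 21 (2 points).
  x = 20: rhs = 9, matching y values: 3, 20 (2 points).
  x = 21: rhs = 19, matching y values: none (0 points).
  x = 22: rhs = 17, matching y values: none (0 points).
Total affine count: 20.
Full point count |E(F_23)| = 20 + 1 = 21.
Hasse bound: |21 − (23+1)| = |-3| = 3 ≤ 2√23 ≈ 9.5917 ✓.
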